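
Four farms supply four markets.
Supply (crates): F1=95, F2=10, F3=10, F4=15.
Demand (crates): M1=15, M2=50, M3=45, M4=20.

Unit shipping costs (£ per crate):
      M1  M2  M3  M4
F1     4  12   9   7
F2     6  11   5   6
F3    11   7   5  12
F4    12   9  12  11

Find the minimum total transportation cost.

An optimal shipping plan:
  F1->M1: 15 × £4 = £60
  F1->M2: 25 × £12 = £300
  F1->M3: 35 × £9 = £315
  F1->M4: 20 × £7 = £140
  F2->M3: 10 × £5 = £50
  F3->M2: 10 × £7 = £70
  F4->M2: 15 × £9 = £135
Total = 60 + 300 + 315 + 140 + 50 + 70 + 135 = £1070.

1070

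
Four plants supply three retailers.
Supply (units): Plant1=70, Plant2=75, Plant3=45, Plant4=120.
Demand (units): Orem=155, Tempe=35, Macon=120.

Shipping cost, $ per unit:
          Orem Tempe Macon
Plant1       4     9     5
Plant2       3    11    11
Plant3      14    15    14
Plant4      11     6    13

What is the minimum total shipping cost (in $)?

One minimum-cost allocation:
  Plant1->Macon: 70 × $5 = $350
  Plant2->Orem: 75 × $3 = $225
  Plant3->Macon: 45 × $14 = $630
  Plant4->Orem: 80 × $11 = $880
  Plant4->Tempe: 35 × $6 = $210
  Plant4->Macon: 5 × $13 = $65
Total = 350 + 225 + 630 + 880 + 210 + 65 = $2360.
(Supply check: Plant1 ships 70; Plant2 ships 75; Plant3 ships 45; Plant4 ships 120.)

2360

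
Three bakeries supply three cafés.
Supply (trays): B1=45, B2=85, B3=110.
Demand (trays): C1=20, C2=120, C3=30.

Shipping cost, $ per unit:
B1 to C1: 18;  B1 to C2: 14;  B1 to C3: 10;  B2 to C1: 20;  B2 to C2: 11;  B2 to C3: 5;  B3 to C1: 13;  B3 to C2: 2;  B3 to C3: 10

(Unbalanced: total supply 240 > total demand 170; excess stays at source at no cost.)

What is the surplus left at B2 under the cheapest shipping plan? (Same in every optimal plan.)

Minimum-cost shipments:
  B1->C1: 20 × $18 = $360
  B2->C2: 10 × $11 = $110
  B2->C3: 30 × $5 = $150
  B3->C2: 110 × $2 = $220
Total cost = $840.
B2 ships 40 of its 85, leaving 45.

45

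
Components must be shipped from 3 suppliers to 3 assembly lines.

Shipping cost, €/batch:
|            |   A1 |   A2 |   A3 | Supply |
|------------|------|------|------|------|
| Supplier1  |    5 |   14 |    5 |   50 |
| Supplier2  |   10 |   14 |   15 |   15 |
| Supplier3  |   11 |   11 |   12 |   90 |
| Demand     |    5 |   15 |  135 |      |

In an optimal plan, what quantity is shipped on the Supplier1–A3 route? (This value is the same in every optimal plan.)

50

The minimum-cost plan:
  Supplier1 to A3: 50 × €5 = €250
  Supplier2 to A1: 5 × €10 = €50
  Supplier2 to A3: 10 × €15 = €150
  Supplier3 to A2: 15 × €11 = €165
  Supplier3 to A3: 75 × €12 = €900
Total cost = €1515.
So Supplier1→A3 carries 50 batches.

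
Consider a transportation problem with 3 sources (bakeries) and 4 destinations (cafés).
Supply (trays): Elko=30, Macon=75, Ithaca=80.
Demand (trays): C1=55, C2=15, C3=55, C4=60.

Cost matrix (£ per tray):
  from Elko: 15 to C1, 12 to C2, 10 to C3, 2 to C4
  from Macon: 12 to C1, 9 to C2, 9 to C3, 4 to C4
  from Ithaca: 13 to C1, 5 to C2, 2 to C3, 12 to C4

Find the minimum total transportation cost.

1035

An optimal shipping plan:
  Elko to C4: 30 × £2 = £60
  Macon to C1: 45 × £12 = £540
  Macon to C4: 30 × £4 = £120
  Ithaca to C1: 10 × £13 = £130
  Ithaca to C2: 15 × £5 = £75
  Ithaca to C3: 55 × £2 = £110
Total = 60 + 540 + 120 + 130 + 75 + 110 = £1035.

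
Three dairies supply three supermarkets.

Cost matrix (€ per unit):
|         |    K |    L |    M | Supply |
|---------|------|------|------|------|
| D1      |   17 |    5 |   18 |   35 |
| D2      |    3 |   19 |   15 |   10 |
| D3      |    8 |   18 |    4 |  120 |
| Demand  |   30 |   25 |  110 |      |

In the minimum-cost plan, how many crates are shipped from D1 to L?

25

Solving gives:
  D1→K: 10 × €17 = €170
  D1→L: 25 × €5 = €125
  D2→K: 10 × €3 = €30
  D3→K: 10 × €8 = €80
  D3→M: 110 × €4 = €440
Total cost = €845.
So D1→L carries 25 crates.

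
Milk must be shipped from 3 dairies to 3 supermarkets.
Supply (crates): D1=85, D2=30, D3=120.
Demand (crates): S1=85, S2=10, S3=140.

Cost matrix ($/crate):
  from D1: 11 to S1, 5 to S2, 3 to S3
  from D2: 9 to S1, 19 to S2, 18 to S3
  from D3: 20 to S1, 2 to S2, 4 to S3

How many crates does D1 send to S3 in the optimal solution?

Solving gives:
  D1->S1: 55 × $11 = $605
  D1->S3: 30 × $3 = $90
  D2->S1: 30 × $9 = $270
  D3->S2: 10 × $2 = $20
  D3->S3: 110 × $4 = $440
Total cost = $1425.
So D1→S3 carries 30 crates.

30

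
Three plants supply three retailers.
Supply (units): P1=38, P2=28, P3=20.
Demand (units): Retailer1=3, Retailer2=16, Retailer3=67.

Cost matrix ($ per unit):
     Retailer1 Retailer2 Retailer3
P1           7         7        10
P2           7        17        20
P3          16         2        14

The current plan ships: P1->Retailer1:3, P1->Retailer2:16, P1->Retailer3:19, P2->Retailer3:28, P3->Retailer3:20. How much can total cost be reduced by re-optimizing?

174

Current plan cost = 3·7 + 16·7 + 19·10 + 28·20 + 20·14 = $1163.
Optimal plan:
  P1→Retailer3: 38 units
  P2→Retailer1: 3 units
  P2→Retailer3: 25 units
  P3→Retailer2: 16 units
  P3→Retailer3: 4 units
Optimal cost = $989.
Saving = 1163 − 989 = $174.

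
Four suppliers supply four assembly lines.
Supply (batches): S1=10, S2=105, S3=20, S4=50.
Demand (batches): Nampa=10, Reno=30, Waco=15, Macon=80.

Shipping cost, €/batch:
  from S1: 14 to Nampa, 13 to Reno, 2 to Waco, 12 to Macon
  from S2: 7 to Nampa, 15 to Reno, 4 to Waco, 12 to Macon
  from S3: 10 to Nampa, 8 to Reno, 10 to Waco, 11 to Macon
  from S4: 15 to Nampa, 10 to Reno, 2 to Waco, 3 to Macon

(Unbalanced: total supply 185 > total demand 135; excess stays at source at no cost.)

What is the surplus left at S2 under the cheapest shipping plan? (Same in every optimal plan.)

50

An optimal plan:
  S1 to Waco: 10 × €2 = €20
  S2 to Nampa: 10 × €7 = €70
  S2 to Reno: 10 × €15 = €150
  S2 to Waco: 5 × €4 = €20
  S2 to Macon: 30 × €12 = €360
  S3 to Reno: 20 × €8 = €160
  S4 to Macon: 50 × €3 = €150
Total cost = €930.
S2 ships 55 of its 105, leaving 50.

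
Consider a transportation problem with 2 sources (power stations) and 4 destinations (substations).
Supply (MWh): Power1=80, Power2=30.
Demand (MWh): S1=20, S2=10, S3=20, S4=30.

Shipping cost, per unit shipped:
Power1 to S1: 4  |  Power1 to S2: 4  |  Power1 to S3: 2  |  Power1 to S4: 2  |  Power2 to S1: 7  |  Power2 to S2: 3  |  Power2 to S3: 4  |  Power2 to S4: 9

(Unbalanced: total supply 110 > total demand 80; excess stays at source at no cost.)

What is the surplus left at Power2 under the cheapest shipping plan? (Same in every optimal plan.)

Minimum-cost shipments:
  Power1->S1: 20 × 4 = 80
  Power1->S3: 20 × 2 = 40
  Power1->S4: 30 × 2 = 60
  Power2->S2: 10 × 3 = 30
Total cost = 210.
Power2 ships 10 of its 30, leaving 20.

20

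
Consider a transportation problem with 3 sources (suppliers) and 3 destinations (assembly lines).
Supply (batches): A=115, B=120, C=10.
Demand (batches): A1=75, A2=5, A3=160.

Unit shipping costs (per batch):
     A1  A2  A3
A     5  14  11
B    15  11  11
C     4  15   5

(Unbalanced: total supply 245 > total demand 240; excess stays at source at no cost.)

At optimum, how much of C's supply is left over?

An optimal plan:
  A→A1: 75 batches
  A→A3: 35 batches
  B→A2: 5 batches
  B→A3: 115 batches
  C→A3: 10 batches
Total cost = 2130.
C ships 10 of its 10, leaving 0.

0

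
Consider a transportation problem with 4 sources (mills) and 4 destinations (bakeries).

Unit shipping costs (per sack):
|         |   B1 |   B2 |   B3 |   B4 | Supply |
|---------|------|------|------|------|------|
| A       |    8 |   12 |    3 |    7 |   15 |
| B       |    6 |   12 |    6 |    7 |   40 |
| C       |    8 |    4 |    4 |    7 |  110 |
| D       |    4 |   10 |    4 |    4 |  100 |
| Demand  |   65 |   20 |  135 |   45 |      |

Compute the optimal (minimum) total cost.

1125

Optimal allocation:
  A to B3: 15 × 3 = 45
  B to B1: 40 × 6 = 240
  C to B2: 20 × 4 = 80
  C to B3: 90 × 4 = 360
  D to B1: 25 × 4 = 100
  D to B3: 30 × 4 = 120
  D to B4: 45 × 4 = 180
Total = 45 + 240 + 80 + 360 + 100 + 120 + 180 = 1125.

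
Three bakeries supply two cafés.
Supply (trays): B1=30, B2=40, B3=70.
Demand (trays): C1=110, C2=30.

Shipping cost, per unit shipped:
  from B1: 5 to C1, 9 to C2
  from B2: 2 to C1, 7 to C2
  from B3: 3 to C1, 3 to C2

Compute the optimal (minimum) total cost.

A cheapest plan:
  B1->C1: 30 × 5 = 150
  B2->C1: 40 × 2 = 80
  B3->C1: 40 × 3 = 120
  B3->C2: 30 × 3 = 90
Total = 150 + 80 + 120 + 90 = 440.

440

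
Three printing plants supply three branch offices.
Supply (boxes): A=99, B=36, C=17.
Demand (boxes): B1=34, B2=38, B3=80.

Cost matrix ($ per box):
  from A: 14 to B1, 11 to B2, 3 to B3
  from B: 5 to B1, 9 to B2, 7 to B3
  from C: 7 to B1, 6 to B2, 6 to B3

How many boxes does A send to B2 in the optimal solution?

19

Solving gives:
  A–B2: 19 boxes
  A–B3: 80 boxes
  B–B1: 34 boxes
  B–B2: 2 boxes
  C–B2: 17 boxes
Total cost = $739.
So A→B2 carries 19 boxes.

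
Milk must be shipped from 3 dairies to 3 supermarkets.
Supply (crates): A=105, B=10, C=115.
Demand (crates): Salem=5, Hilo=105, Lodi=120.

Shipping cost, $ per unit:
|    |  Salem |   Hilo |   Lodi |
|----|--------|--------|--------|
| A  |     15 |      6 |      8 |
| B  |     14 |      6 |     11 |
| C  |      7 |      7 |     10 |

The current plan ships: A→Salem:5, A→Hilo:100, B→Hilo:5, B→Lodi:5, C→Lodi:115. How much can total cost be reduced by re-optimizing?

160

Current plan cost = 5·15 + 100·6 + 5·6 + 5·11 + 115·10 = $1910.
Optimal plan:
  A→Lodi: 105 crates
  B→Hilo: 10 crates
  C→Salem: 5 crates
  C→Hilo: 95 crates
  C→Lodi: 15 crates
Optimal cost = $1750.
Saving = 1910 − 1750 = $160.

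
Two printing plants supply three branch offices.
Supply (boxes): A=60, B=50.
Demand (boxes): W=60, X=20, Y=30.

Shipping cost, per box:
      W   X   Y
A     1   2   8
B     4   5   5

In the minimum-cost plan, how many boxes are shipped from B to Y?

30

Solving gives:
  A to W: 40 × 1 = 40
  A to X: 20 × 2 = 40
  B to W: 20 × 4 = 80
  B to Y: 30 × 5 = 150
Total cost = 310.
So B→Y carries 30 boxes.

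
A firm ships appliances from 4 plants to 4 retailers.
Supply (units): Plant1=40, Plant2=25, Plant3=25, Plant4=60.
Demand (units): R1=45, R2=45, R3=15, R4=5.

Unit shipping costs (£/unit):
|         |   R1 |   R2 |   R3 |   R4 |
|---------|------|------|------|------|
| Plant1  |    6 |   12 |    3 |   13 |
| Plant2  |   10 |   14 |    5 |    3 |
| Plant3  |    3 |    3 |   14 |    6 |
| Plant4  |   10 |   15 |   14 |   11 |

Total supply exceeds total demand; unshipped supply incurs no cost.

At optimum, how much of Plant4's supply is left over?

Minimum-cost shipments:
  Plant1→R1: 40 × £6 = £240
  Plant2→R2: 5 × £14 = £70
  Plant2→R3: 15 × £5 = £75
  Plant2→R4: 5 × £3 = £15
  Plant3→R2: 25 × £3 = £75
  Plant4→R1: 5 × £10 = £50
  Plant4→R2: 15 × £15 = £225
Total cost = £750.
Plant4 ships 20 of its 60, leaving 40.

40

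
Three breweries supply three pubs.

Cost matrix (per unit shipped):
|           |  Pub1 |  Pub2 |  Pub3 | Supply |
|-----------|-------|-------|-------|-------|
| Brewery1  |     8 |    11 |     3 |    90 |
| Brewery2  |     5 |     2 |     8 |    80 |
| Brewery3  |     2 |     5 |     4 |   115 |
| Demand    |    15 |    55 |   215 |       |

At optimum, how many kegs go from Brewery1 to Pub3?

90

Solving gives:
  Brewery1→Pub3: 90 × 3 = 270
  Brewery2→Pub1: 15 × 5 = 75
  Brewery2→Pub2: 55 × 2 = 110
  Brewery2→Pub3: 10 × 8 = 80
  Brewery3→Pub3: 115 × 4 = 460
Total cost = 995.
So Brewery1→Pub3 carries 90 kegs.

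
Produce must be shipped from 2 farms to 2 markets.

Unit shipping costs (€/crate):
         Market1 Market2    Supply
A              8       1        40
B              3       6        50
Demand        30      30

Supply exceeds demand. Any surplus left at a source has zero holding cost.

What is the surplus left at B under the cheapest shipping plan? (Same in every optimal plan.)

Minimum-cost shipments:
  A–Market2: 30 × €1 = €30
  B–Market1: 30 × €3 = €90
Total cost = €120.
B ships 30 of its 50, leaving 20.

20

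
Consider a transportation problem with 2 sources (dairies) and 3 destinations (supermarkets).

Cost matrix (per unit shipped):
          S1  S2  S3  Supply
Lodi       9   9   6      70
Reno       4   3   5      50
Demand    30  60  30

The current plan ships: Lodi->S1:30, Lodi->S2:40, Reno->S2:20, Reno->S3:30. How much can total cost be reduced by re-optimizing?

Current plan cost = 30·9 + 40·9 + 20·3 + 30·5 = 840.
Optimal plan:
  Lodi to S1: 30 × 9 = 270
  Lodi to S2: 10 × 9 = 90
  Lodi to S3: 30 × 6 = 180
  Reno to S2: 50 × 3 = 150
Optimal cost = 690.
Saving = 840 − 690 = 150.

150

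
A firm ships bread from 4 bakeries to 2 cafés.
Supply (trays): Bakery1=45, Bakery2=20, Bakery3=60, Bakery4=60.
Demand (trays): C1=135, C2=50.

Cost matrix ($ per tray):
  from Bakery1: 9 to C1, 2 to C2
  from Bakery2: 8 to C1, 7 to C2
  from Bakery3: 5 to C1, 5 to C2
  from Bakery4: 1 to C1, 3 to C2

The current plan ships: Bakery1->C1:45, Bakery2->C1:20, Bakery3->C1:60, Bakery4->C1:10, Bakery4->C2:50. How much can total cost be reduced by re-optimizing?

420

Current plan cost = 45·9 + 20·8 + 60·5 + 10·1 + 50·3 = $1025.
Optimal plan:
  Bakery1->C2: 45 × $2 = $90
  Bakery2->C1: 15 × $8 = $120
  Bakery2->C2: 5 × $7 = $35
  Bakery3->C1: 60 × $5 = $300
  Bakery4->C1: 60 × $1 = $60
Optimal cost = $605.
Saving = 1025 − 605 = $420.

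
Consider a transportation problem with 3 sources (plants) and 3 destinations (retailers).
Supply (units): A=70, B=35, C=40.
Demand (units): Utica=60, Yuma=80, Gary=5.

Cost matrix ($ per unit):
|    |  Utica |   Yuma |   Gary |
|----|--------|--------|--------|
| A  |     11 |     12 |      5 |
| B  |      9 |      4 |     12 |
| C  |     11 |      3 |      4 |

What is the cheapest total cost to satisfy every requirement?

1005

An optimal shipping plan:
  A–Utica: 60 × $11 = $660
  A–Yuma: 5 × $12 = $60
  A–Gary: 5 × $5 = $25
  B–Yuma: 35 × $4 = $140
  C–Yuma: 40 × $3 = $120
Total = 660 + 60 + 25 + 140 + 120 = $1005.
(Supply check: A ships 70; B ships 35; C ships 40.)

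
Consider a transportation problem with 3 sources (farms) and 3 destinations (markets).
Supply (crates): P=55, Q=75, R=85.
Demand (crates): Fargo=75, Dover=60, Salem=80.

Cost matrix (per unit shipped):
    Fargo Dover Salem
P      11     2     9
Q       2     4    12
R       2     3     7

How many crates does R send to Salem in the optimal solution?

80

Solving gives:
  P->Dover: 55 × 2 = 110
  Q->Fargo: 75 × 2 = 150
  R->Dover: 5 × 3 = 15
  R->Salem: 80 × 7 = 560
Total cost = 835.
So R→Salem carries 80 crates.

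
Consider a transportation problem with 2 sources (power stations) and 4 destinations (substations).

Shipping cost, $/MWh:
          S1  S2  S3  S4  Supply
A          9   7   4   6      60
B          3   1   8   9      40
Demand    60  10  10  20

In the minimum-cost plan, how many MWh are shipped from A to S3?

10

Solving gives:
  A→S1: 20 × $9 = $180
  A→S2: 10 × $7 = $70
  A→S3: 10 × $4 = $40
  A→S4: 20 × $6 = $120
  B→S1: 40 × $3 = $120
Total cost = $530.
So A→S3 carries 10 MWh.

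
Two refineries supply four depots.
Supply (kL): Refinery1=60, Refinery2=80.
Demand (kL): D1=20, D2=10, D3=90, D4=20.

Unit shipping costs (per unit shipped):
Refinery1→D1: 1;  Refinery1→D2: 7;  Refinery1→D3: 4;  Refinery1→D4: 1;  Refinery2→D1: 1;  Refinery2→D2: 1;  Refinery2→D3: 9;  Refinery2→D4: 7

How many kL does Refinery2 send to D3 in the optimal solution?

Optimal shipments:
  Refinery1→D3: 40 × 4 = 160
  Refinery1→D4: 20 × 1 = 20
  Refinery2→D1: 20 × 1 = 20
  Refinery2→D2: 10 × 1 = 10
  Refinery2→D3: 50 × 9 = 450
Total cost = 660.
So Refinery2→D3 carries 50 kL.

50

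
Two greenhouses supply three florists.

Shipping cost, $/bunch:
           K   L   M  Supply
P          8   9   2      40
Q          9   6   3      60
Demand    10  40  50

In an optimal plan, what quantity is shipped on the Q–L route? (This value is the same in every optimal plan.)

40

Optimal shipments:
  P–M: 40 × $2 = $80
  Q–K: 10 × $9 = $90
  Q–L: 40 × $6 = $240
  Q–M: 10 × $3 = $30
Total cost = $440.
So Q→L carries 40 bunches.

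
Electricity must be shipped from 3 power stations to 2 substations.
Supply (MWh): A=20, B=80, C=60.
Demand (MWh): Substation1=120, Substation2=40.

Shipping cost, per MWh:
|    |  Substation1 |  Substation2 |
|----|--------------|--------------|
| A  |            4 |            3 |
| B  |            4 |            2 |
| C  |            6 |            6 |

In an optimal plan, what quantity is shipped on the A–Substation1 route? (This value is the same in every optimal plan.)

20

The minimum-cost plan:
  A to Substation1: 20 MWh
  B to Substation1: 40 MWh
  B to Substation2: 40 MWh
  C to Substation1: 60 MWh
Total cost = 680.
So A→Substation1 carries 20 MWh.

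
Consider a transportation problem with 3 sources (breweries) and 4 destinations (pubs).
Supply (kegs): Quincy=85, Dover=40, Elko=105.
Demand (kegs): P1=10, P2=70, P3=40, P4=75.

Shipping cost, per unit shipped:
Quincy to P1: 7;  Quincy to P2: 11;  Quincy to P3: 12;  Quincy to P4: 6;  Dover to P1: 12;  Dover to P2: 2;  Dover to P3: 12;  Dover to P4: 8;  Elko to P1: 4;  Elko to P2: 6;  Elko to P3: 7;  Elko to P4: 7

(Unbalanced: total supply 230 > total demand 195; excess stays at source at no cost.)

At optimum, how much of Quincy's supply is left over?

Minimum-cost shipments:
  Quincy to P4: 75 kegs
  Dover to P2: 40 kegs
  Elko to P1: 10 kegs
  Elko to P2: 30 kegs
  Elko to P3: 40 kegs
Total cost = 1030.
Quincy ships 75 of its 85, leaving 10.

10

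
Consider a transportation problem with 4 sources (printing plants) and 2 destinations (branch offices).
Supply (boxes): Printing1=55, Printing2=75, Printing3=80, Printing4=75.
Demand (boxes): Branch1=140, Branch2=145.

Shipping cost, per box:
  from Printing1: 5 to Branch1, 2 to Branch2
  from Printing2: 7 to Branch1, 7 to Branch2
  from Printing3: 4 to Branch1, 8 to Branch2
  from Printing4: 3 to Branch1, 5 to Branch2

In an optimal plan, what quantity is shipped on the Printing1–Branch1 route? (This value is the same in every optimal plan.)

The minimum-cost plan:
  Printing1->Branch2: 55 × 2 = 110
  Printing2->Branch2: 75 × 7 = 525
  Printing3->Branch1: 80 × 4 = 320
  Printing4->Branch1: 60 × 3 = 180
  Printing4->Branch2: 15 × 5 = 75
Total cost = 1210.
The route Printing1→Branch1 is not used.

0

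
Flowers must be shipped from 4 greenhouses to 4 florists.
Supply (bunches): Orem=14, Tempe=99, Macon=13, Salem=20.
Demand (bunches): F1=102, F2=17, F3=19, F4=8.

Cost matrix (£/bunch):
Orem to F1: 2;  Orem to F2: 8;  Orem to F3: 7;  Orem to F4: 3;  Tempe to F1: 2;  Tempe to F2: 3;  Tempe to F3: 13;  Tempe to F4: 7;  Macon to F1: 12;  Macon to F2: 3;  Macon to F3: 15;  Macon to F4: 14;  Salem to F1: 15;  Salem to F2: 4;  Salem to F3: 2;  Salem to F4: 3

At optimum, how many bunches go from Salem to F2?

0

Solving gives:
  Orem–F1: 7 × £2 = £14
  Orem–F4: 7 × £3 = £21
  Tempe–F1: 95 × £2 = £190
  Tempe–F2: 4 × £3 = £12
  Macon–F2: 13 × £3 = £39
  Salem–F3: 19 × £2 = £38
  Salem–F4: 1 × £3 = £3
Total cost = £317.
The route Salem→F2 is not used.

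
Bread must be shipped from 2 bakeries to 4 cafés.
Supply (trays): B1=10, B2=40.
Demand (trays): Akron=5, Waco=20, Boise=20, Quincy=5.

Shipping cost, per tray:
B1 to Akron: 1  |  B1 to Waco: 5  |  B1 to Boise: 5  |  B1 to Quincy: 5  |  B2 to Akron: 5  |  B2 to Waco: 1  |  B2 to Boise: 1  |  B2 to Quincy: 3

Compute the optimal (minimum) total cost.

A cheapest plan:
  B1–Akron: 5 × 1 = 5
  B1–Quincy: 5 × 5 = 25
  B2–Waco: 20 × 1 = 20
  B2–Boise: 20 × 1 = 20
Total = 5 + 25 + 20 + 20 = 70.

70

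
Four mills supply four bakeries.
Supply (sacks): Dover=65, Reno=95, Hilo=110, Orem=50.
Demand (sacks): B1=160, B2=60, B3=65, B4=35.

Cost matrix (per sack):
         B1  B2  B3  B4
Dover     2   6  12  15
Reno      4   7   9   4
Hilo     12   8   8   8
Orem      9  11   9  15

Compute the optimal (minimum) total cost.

1840

Optimal allocation:
  Dover–B1: 65 sacks
  Reno–B1: 60 sacks
  Reno–B4: 35 sacks
  Hilo–B2: 60 sacks
  Hilo–B3: 50 sacks
  Orem–B1: 35 sacks
  Orem–B3: 15 sacks
Total cost = 1840.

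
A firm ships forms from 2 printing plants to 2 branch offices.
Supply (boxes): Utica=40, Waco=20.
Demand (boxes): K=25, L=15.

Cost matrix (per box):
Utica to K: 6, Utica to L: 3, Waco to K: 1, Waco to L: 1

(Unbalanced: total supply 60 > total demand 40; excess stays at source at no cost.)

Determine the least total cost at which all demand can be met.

A cheapest plan:
  Utica–K: 5 × 6 = 30
  Utica–L: 15 × 3 = 45
  Waco–K: 20 × 1 = 20
Total = 30 + 45 + 20 = 95.

95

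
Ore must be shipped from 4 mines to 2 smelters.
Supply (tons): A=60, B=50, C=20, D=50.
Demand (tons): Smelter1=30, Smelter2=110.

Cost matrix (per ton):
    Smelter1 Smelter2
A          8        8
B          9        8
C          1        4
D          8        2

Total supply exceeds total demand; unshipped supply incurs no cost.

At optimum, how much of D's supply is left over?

0

An optimal plan:
  A to Smelter1: 10 × 8 = 80
  A to Smelter2: 10 × 8 = 80
  B to Smelter2: 50 × 8 = 400
  C to Smelter1: 20 × 1 = 20
  D to Smelter2: 50 × 2 = 100
Total cost = 680.
D ships 50 of its 50, leaving 0.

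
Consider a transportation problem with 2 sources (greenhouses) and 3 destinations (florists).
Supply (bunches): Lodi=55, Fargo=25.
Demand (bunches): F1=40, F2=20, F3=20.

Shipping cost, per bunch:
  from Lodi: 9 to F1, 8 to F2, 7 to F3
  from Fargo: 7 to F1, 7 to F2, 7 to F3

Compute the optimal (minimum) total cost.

One minimum-cost allocation:
  Lodi to F1: 15 × 9 = 135
  Lodi to F2: 20 × 8 = 160
  Lodi to F3: 20 × 7 = 140
  Fargo to F1: 25 × 7 = 175
Total = 135 + 160 + 140 + 175 = 610.

610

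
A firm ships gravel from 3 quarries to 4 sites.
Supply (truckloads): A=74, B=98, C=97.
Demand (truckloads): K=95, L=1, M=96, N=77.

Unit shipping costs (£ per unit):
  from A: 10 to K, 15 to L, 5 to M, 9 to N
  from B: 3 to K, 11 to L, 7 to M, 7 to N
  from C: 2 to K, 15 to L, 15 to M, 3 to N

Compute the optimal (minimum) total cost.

Optimal allocation:
  A to M: 74 × £5 = £370
  B to K: 75 × £3 = £225
  B to L: 1 × £11 = £11
  B to M: 22 × £7 = £154
  C to K: 20 × £2 = £40
  C to N: 77 × £3 = £231
Total = 370 + 225 + 11 + 154 + 40 + 231 = £1031.
(Supply check: A ships 74; B ships 98; C ships 97.)

1031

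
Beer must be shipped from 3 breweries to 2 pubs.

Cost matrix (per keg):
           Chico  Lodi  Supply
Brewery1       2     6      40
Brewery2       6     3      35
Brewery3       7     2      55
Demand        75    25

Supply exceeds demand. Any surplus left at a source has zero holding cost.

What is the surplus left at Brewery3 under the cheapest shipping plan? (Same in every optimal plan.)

30

Minimum-cost shipments:
  Brewery1->Chico: 40 × 2 = 80
  Brewery2->Chico: 35 × 6 = 210
  Brewery3->Lodi: 25 × 2 = 50
Total cost = 340.
Brewery3 ships 25 of its 55, leaving 30.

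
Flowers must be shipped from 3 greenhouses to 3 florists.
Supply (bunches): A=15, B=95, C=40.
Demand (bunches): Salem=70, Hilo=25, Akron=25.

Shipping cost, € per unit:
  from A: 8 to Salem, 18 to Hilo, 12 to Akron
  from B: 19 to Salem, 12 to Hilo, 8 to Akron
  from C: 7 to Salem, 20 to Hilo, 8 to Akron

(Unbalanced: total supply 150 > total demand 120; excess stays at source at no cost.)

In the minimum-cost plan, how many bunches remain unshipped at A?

0

Minimum-cost shipments:
  A→Salem: 15 × €8 = €120
  B→Salem: 15 × €19 = €285
  B→Hilo: 25 × €12 = €300
  B→Akron: 25 × €8 = €200
  C→Salem: 40 × €7 = €280
Total cost = €1185.
A ships 15 of its 15, leaving 0.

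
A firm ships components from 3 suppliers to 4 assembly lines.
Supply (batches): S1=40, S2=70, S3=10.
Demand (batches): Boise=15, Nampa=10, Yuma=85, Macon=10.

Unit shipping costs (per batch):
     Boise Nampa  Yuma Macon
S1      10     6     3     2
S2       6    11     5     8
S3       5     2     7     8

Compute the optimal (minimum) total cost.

One minimum-cost allocation:
  S1→Yuma: 30 × 3 = 90
  S1→Macon: 10 × 2 = 20
  S2→Boise: 15 × 6 = 90
  S2→Yuma: 55 × 5 = 275
  S3→Nampa: 10 × 2 = 20
Total = 90 + 20 + 90 + 275 + 20 = 495.

495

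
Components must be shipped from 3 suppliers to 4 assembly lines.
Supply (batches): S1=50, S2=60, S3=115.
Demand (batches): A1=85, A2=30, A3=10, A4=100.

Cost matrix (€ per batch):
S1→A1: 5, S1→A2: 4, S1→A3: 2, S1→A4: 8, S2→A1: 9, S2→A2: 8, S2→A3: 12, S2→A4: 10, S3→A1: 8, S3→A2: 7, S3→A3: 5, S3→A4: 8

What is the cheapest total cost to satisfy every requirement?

1650

An optimal shipping plan:
  S1 to A1: 10 batches
  S1 to A2: 30 batches
  S1 to A3: 10 batches
  S2 to A1: 60 batches
  S3 to A1: 15 batches
  S3 to A4: 100 batches
Total cost = €1650.
(Supply check: S1 ships 50; S2 ships 60; S3 ships 115.)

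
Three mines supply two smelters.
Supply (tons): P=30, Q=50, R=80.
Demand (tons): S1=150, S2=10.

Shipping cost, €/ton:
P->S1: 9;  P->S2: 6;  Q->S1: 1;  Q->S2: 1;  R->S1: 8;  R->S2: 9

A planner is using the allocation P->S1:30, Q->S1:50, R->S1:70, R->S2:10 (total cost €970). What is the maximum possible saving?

Current plan cost = 30·9 + 50·1 + 70·8 + 10·9 = €970.
Optimal plan:
  P→S1: 20 × €9 = €180
  P→S2: 10 × €6 = €60
  Q→S1: 50 × €1 = €50
  R→S1: 80 × €8 = €640
Optimal cost = €930.
Saving = 970 − 930 = €40.

40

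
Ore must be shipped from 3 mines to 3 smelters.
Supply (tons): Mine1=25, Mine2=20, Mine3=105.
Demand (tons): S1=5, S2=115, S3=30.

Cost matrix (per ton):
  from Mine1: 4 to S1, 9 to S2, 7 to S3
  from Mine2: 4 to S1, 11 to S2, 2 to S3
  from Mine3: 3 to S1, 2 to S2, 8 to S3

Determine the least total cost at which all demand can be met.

430

Optimal allocation:
  Mine1–S1: 5 × 4 = 20
  Mine1–S2: 10 × 9 = 90
  Mine1–S3: 10 × 7 = 70
  Mine2–S3: 20 × 2 = 40
  Mine3–S2: 105 × 2 = 210
Total = 20 + 90 + 70 + 40 + 210 = 430.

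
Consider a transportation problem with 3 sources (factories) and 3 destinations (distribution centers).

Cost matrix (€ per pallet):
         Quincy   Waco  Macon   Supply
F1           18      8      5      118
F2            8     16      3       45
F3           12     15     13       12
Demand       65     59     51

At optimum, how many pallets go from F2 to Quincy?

The minimum-cost plan:
  F1–Quincy: 8 × €18 = €144
  F1–Waco: 59 × €8 = €472
  F1–Macon: 51 × €5 = €255
  F2–Quincy: 45 × €8 = €360
  F3–Quincy: 12 × €12 = €144
Total cost = €1375.
So F2→Quincy carries 45 pallets.

45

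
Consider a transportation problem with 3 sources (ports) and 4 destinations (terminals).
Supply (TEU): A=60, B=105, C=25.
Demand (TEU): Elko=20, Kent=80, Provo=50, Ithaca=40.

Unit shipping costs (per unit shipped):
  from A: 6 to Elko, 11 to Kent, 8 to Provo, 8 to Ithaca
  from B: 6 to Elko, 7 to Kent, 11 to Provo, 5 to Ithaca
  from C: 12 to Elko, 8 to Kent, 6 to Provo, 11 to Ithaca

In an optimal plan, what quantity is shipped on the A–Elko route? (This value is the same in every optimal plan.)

20

Solving gives:
  A→Elko: 20 × 6 = 120
  A→Provo: 25 × 8 = 200
  A→Ithaca: 15 × 8 = 120
  B→Kent: 80 × 7 = 560
  B→Ithaca: 25 × 5 = 125
  C→Provo: 25 × 6 = 150
Total cost = 1275.
So A→Elko carries 20 TEU.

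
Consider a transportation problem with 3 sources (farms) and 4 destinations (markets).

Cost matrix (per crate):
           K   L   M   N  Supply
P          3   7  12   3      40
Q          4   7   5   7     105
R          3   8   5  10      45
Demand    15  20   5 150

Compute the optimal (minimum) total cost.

An optimal shipping plan:
  P to N: 40 × 3 = 120
  Q to N: 105 × 7 = 735
  R to K: 15 × 3 = 45
  R to L: 20 × 8 = 160
  R to M: 5 × 5 = 25
  R to N: 5 × 10 = 50
Total = 120 + 735 + 45 + 160 + 25 + 50 = 1135.

1135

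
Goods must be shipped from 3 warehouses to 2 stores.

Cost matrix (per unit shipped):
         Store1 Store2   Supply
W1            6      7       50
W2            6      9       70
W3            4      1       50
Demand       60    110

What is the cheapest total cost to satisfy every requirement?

850

A cheapest plan:
  W1–Store2: 50 units
  W2–Store1: 60 units
  W2–Store2: 10 units
  W3–Store2: 50 units
Total cost = 850.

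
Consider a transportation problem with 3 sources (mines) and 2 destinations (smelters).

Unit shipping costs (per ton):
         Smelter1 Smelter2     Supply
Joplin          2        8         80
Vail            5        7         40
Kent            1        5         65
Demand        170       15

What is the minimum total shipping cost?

Optimal allocation:
  Joplin–Smelter1: 80 × 2 = 160
  Vail–Smelter1: 25 × 5 = 125
  Vail–Smelter2: 15 × 7 = 105
  Kent–Smelter1: 65 × 1 = 65
Total = 160 + 125 + 105 + 65 = 455.

455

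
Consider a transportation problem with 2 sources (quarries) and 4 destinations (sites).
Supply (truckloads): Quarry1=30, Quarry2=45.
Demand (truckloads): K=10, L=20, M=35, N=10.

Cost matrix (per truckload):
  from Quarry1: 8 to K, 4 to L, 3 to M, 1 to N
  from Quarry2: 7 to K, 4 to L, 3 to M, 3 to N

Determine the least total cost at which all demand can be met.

265

Optimal allocation:
  Quarry1–L: 20 truckloads
  Quarry1–N: 10 truckloads
  Quarry2–K: 10 truckloads
  Quarry2–M: 35 truckloads
Total cost = 265.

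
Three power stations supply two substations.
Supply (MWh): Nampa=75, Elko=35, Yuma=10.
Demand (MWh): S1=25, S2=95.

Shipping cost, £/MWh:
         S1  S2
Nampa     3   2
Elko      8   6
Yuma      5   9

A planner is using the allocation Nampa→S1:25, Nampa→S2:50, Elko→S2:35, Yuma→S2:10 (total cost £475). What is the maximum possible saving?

50

Current plan cost = 25·3 + 50·2 + 35·6 + 10·9 = £475.
Optimal plan:
  Nampa→S1: 15 × £3 = £45
  Nampa→S2: 60 × £2 = £120
  Elko→S2: 35 × £6 = £210
  Yuma→S1: 10 × £5 = £50
Optimal cost = £425.
Saving = 475 − 425 = £50.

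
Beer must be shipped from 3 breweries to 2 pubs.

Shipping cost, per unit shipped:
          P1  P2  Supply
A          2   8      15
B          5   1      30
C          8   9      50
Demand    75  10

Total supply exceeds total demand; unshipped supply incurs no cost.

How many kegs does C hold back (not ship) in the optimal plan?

Minimum-cost shipments:
  A→P1: 15 × 2 = 30
  B→P1: 20 × 5 = 100
  B→P2: 10 × 1 = 10
  C→P1: 40 × 8 = 320
Total cost = 460.
C ships 40 of its 50, leaving 10.

10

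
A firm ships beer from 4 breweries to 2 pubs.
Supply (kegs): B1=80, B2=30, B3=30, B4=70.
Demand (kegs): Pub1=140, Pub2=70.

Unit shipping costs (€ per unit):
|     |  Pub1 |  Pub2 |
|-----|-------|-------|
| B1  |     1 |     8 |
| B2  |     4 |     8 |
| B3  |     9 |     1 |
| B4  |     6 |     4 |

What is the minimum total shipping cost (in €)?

570

An optimal shipping plan:
  B1–Pub1: 80 × €1 = €80
  B2–Pub1: 30 × €4 = €120
  B3–Pub2: 30 × €1 = €30
  B4–Pub1: 30 × €6 = €180
  B4–Pub2: 40 × €4 = €160
Total = 80 + 120 + 30 + 180 + 160 = €570.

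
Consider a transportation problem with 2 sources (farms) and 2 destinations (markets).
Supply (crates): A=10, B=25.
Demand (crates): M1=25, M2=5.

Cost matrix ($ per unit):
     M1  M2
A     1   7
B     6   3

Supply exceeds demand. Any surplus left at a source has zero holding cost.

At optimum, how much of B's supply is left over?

5

An optimal plan:
  A–M1: 10 crates
  B–M1: 15 crates
  B–M2: 5 crates
Total cost = $115.
B ships 20 of its 25, leaving 5.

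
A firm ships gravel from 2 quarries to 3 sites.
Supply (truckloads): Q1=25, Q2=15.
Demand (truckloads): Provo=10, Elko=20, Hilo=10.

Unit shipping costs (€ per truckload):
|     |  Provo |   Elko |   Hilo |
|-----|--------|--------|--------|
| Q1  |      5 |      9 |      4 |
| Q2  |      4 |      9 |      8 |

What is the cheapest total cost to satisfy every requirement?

A cheapest plan:
  Q1→Elko: 15 × €9 = €135
  Q1→Hilo: 10 × €4 = €40
  Q2→Provo: 10 × €4 = €40
  Q2→Elko: 5 × €9 = €45
Total = 135 + 40 + 40 + 45 = €260.
(Supply check: Q1 ships 25; Q2 ships 15.)

260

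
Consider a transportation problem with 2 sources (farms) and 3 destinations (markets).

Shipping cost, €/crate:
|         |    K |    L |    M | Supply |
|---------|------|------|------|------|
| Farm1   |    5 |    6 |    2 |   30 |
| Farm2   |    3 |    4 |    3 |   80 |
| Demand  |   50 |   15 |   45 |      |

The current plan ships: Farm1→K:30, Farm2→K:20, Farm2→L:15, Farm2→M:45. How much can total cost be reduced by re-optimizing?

90

Current plan cost = 30·5 + 20·3 + 15·4 + 45·3 = €405.
Optimal plan:
  Farm1->M: 30 × €2 = €60
  Farm2->K: 50 × €3 = €150
  Farm2->L: 15 × €4 = €60
  Farm2->M: 15 × €3 = €45
Optimal cost = €315.
Saving = 405 − 315 = €90.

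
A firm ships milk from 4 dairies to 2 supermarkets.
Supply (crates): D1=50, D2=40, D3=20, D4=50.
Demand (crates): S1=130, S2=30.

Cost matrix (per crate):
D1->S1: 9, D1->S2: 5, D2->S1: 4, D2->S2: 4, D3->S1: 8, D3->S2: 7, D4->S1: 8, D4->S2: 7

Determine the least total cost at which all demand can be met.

An optimal shipping plan:
  D1→S1: 20 × 9 = 180
  D1→S2: 30 × 5 = 150
  D2→S1: 40 × 4 = 160
  D3→S1: 20 × 8 = 160
  D4→S1: 50 × 8 = 400
Total = 180 + 150 + 160 + 160 + 400 = 1050.

1050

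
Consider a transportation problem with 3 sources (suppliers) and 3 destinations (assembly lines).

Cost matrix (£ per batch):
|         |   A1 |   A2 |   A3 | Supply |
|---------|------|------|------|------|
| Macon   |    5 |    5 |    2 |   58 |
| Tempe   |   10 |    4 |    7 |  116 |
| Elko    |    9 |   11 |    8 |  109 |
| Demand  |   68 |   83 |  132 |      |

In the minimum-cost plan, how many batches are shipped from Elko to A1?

68

Solving gives:
  Macon to A3: 58 × £2 = £116
  Tempe to A2: 83 × £4 = £332
  Tempe to A3: 33 × £7 = £231
  Elko to A1: 68 × £9 = £612
  Elko to A3: 41 × £8 = £328
Total cost = £1619.
So Elko→A1 carries 68 batches.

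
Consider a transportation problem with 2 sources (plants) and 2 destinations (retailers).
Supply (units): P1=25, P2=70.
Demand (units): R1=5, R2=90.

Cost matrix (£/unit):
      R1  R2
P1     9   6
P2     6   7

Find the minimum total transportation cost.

635

An optimal shipping plan:
  P1→R2: 25 × £6 = £150
  P2→R1: 5 × £6 = £30
  P2→R2: 65 × £7 = £455
Total = 150 + 30 + 455 = £635.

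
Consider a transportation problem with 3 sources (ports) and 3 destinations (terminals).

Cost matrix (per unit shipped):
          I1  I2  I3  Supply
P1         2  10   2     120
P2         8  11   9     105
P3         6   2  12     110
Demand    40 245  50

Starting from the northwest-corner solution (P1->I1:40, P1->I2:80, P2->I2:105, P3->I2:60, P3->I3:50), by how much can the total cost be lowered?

Current plan cost = 40·2 + 80·10 + 105·11 + 60·2 + 50·12 = 2755.
Optimal plan:
  P1–I1: 40 TEU
  P1–I2: 30 TEU
  P1–I3: 50 TEU
  P2–I2: 105 TEU
  P3–I2: 110 TEU
Optimal cost = 1855.
Saving = 2755 − 1855 = 900.

900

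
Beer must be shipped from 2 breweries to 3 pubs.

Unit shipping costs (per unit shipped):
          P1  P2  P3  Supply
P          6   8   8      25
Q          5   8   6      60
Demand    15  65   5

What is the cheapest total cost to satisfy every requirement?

One minimum-cost allocation:
  P to P2: 25 × 8 = 200
  Q to P1: 15 × 5 = 75
  Q to P2: 40 × 8 = 320
  Q to P3: 5 × 6 = 30
Total = 200 + 75 + 320 + 30 = 625.
(Supply check: P ships 25; Q ships 60.)

625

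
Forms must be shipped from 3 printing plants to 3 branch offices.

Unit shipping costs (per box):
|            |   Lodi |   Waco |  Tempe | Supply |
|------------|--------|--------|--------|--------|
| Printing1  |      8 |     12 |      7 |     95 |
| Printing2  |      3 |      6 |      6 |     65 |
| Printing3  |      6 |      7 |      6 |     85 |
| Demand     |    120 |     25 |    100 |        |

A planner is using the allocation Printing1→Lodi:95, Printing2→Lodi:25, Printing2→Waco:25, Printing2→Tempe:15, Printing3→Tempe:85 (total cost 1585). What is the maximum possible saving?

190

Current plan cost = 95·8 + 25·3 + 25·6 + 15·6 + 85·6 = 1585.
Optimal plan:
  Printing1–Tempe: 95 × 7 = 665
  Printing2–Lodi: 65 × 3 = 195
  Printing3–Lodi: 55 × 6 = 330
  Printing3–Waco: 25 × 7 = 175
  Printing3–Tempe: 5 × 6 = 30
Optimal cost = 1395.
Saving = 1585 − 1395 = 190.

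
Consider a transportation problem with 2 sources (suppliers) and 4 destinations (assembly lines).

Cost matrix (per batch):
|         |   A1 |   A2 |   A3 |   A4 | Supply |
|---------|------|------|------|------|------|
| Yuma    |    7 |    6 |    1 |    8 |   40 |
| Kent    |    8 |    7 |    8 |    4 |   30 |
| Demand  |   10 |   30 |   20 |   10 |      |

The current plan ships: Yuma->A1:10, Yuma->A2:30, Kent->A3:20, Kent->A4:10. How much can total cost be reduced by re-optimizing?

120

Current plan cost = 10·7 + 30·6 + 20·8 + 10·4 = 450.
Optimal plan:
  Yuma->A1: 10 batches
  Yuma->A2: 10 batches
  Yuma->A3: 20 batches
  Kent->A2: 20 batches
  Kent->A4: 10 batches
Optimal cost = 330.
Saving = 450 − 330 = 120.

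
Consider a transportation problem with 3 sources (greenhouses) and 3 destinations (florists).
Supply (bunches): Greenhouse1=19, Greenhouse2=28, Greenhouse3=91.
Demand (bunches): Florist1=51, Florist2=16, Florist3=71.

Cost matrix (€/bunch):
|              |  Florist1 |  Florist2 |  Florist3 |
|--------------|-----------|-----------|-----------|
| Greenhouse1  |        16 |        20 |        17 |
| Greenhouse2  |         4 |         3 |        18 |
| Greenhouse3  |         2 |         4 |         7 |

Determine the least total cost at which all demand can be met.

One minimum-cost allocation:
  Greenhouse1→Florist3: 19 × €17 = €323
  Greenhouse2→Florist1: 12 × €4 = €48
  Greenhouse2→Florist2: 16 × €3 = €48
  Greenhouse3→Florist1: 39 × €2 = €78
  Greenhouse3→Florist3: 52 × €7 = €364
Total = 323 + 48 + 48 + 78 + 364 = €861.
(Supply check: Greenhouse1 ships 19; Greenhouse2 ships 28; Greenhouse3 ships 91.)

861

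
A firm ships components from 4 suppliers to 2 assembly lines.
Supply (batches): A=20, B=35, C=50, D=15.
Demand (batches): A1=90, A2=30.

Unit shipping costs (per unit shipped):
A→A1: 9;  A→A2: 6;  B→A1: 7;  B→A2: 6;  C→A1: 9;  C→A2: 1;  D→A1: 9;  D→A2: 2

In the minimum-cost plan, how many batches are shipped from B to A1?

Solving gives:
  A to A1: 20 × 9 = 180
  B to A1: 35 × 7 = 245
  C to A1: 20 × 9 = 180
  C to A2: 30 × 1 = 30
  D to A1: 15 × 9 = 135
Total cost = 770.
So B→A1 carries 35 batches.

35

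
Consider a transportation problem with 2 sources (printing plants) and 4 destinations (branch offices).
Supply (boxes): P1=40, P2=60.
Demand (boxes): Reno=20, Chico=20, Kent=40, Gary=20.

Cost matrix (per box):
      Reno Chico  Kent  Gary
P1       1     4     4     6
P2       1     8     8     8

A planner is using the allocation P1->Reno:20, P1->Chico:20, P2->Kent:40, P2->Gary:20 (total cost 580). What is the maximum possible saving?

80

Current plan cost = 20·1 + 20·4 + 40·8 + 20·8 = 580.
Optimal plan:
  P1->Chico: 20 × 4 = 80
  P1->Kent: 20 × 4 = 80
  P2->Reno: 20 × 1 = 20
  P2->Kent: 20 × 8 = 160
  P2->Gary: 20 × 8 = 160
Optimal cost = 500.
Saving = 580 − 500 = 80.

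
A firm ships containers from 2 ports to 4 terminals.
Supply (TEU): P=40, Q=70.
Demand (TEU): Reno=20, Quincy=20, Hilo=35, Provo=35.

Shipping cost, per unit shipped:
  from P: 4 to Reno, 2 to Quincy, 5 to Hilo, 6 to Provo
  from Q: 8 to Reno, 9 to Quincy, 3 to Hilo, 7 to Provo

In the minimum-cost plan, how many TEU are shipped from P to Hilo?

Optimal shipments:
  P→Reno: 20 × 4 = 80
  P→Quincy: 20 × 2 = 40
  Q→Hilo: 35 × 3 = 105
  Q→Provo: 35 × 7 = 245
Total cost = 470.
The route P→Hilo is not used.

0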